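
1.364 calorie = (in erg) 1 calorie = 4.184 J, so 1.364 calorie = 1.364 * 4.184 = 5.706976 J. 1 erg = 1e-07 J, so 5.706976 J = 5.706976 / 1e-07 = 57069760 erg ≈ 5.707e+07 erg (4 s.f.). Final answer: 5.707e+07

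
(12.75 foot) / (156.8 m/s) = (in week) 4.098e-08. Check: 1 foot = 0.3048 m, so 12.75 foot = 12.75 * 0.3048 = 3.8862 m. 156.8 m/s is already in m/s. Combine: 3.8862 m / 156.8 m/s = 0.024784439 s. 1 week = 604800 s, so 0.024784439 s = 0.024784439 / 604800 = 4.0979561e-08 week ≈ 4.098e-08 week (4 s.f.).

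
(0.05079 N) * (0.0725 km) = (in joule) 3.682. Check: 0.05079 N is already in N. 1 km = 1000 m, so 0.0725 km = 0.0725 * 1000 = 72.5 m. Combine: 0.05079 N * 72.5 m = 3.682275 J. 3.682275 J = 3.682275 joule ≈ 3.682 joule (4 s.f.).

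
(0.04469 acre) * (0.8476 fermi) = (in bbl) 9.642e-13. Check: 1 acre = 4046.8564 m^2, so 0.04469 acre = 0.04469 * 4046.8564 = 180.85401 m^2. 1 fermi = 1e-15 m, so 0.8476 fermi = 0.8476 * 1e-15 = 8.476e-16 m. Combine: 180.85401 m^2 * 8.476e-16 m = 1.5329186e-13 m^3. 1 bbl = 0.15898729 m^3, so 1.5329186e-13 m^3 = 1.5329186e-13 / 0.15898729 = 9.641768e-13 bbl ≈ 9.642e-13 bbl (4 s.f.).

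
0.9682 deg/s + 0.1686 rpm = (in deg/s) 1 deg/s = 0.017453293 rad/s, so 0.9682 deg/s = 0.9682 * 0.017453293 = 0.016898278 rad/s. 1 rpm = 0.10471976 rad/s, so 0.1686 rpm = 0.1686 * 0.10471976 = 0.017655751 rad/s. Sum: 0.016898278 + 0.017655751 = 0.034554029 rad/s. 1 deg/s = 0.017453293 rad/s, so 0.034554029 rad/s = 0.034554029 / 0.017453293 = 1.9798 deg/s ≈ 1.98 deg/s (4 s.f.). Final answer: 1.98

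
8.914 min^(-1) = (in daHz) 1 min^(-1) = 0.016666667 Hz, so 8.914 min^(-1) = 8.914 * 0.016666667 = 0.14856667 Hz. 1 daHz = 10 Hz, so 0.14856667 Hz = 0.14856667 / 10 = 0.014856667 daHz ≈ 0.01486 daHz (4 s.f.). Final answer: 0.01486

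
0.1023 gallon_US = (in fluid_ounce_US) 1 gallon_US = 0.0037854118 m^3, so 0.1023 gallon_US = 0.1023 * 0.0037854118 = 0.00038724763 m^3. 1 fluid_ounce_US = 2.957353e-05 m^3, so 0.00038724763 m^3 = 0.00038724763 / 2.957353e-05 = 13.0944 fluid_ounce_US ≈ 13.09 fluid_ounce_US (4 s.f.). Final answer: 13.09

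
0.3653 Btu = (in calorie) 1 Btu = 1055.0559 J, so 0.3653 Btu = 0.3653 * 1055.0559 = 385.4119 J. 1 calorie = 4.184 J, so 385.4119 J = 385.4119 / 4.184 = 92.115656 calorie ≈ 92.12 calorie (4 s.f.). Final answer: 92.12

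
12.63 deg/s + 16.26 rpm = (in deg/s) 1 deg/s = 0.017453293 rad/s, so 12.63 deg/s = 12.63 * 0.017453293 = 0.22043508 rad/s. 1 rpm = 0.10471976 rad/s, so 16.26 rpm = 16.26 * 0.10471976 = 1.7027432 rad/s. Sum: 0.22043508 + 1.7027432 = 1.9231783 rad/s. 1 deg/s = 0.017453293 rad/s, so 1.9231783 rad/s = 1.9231783 / 0.017453293 = 110.19 deg/s ≈ 110.2 deg/s (4 s.f.). Final answer: 110.2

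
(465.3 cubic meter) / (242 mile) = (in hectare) 1.195e-07. Check: 465.3 cubic meter = 465.3 m^3. 1 mile = 1609.344 m, so 242 mile = 242 * 1609.344 = 389461.25 m. Combine: 465.3 m^3 / 389461.25 m = 0.0011947273 m^2. 1 hectare = 10000 m^2, so 0.0011947273 m^2 = 0.0011947273 / 10000 = 1.1947273e-07 hectare ≈ 1.195e-07 hectare (4 s.f.).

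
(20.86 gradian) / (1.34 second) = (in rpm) 1 gradian = 0.015707963 rad, so 20.86 gradian = 20.86 * 0.015707963 = 0.32766811 rad. 1.34 second = 1.34 s. Combine: 0.32766811 rad / 1.34 s = 0.24452844 rad/s. 1 rpm = 0.10471976 rad/s, so 0.24452844 rad/s = 0.24452844 / 0.10471976 = 2.3350746 rpm ≈ 2.335 rpm (4 s.f.). Final answer: 2.335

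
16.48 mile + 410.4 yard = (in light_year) 2.843e-12. Check: 1 mile = 1609.344 m, so 16.48 mile = 16.48 * 1609.344 = 26521.989 m. 1 yard = 0.9144 m, so 410.4 yard = 410.4 * 0.9144 = 375.26976 m. Sum: 26521.989 + 375.26976 = 26897.259 m. 1 light_year = 9.4607305e+15 m, so 26897.259 m = 26897.259 / 9.4607305e+15 = 2.8430425e-12 light_year ≈ 2.843e-12 light_year (4 s.f.).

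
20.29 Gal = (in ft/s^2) 0.6657. Check: 1 Gal = 0.01 m/s^2, so 20.29 Gal = 20.29 * 0.01 = 0.2029 m/s^2. 1 ft/s^2 = 0.3048 m/s^2, so 0.2029 m/s^2 = 0.2029 / 0.3048 = 0.66568241 ft/s^2 ≈ 0.6657 ft/s^2 (4 s.f.).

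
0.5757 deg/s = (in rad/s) 1 deg/s = 0.017453293 rad/s, so 0.5757 deg/s = 0.5757 * 0.017453293 = 0.010047861 rad/s. Result: 0.010047861 rad/s ≈ 0.01005 rad/s (4 s.f.). Final answer: 0.01005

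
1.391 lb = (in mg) 6.309e+05. Check: 1 lb = 0.45359237 kg, so 1.391 lb = 1.391 * 0.45359237 = 0.63094699 kg. 1 mg = 1e-06 kg, so 0.63094699 kg = 0.63094699 / 1e-06 = 630946.99 mg ≈ 6.309e+05 mg (4 s.f.).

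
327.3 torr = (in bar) 1 torr = 133.32237 Pa, so 327.3 torr = 327.3 * 133.32237 = 43636.411 Pa. 1 bar = 100000 Pa, so 43636.411 Pa = 43636.411 / 100000 = 0.43636411 bar ≈ 0.4364 bar (4 s.f.). Final answer: 0.4364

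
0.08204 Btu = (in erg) 1 Btu = 1055.0559 J, so 0.08204 Btu = 0.08204 * 1055.0559 = 86.556782 J. 1 erg = 1e-07 J, so 86.556782 J = 86.556782 / 1e-07 = 8.6556782e+08 erg ≈ 8.656e+08 erg (4 s.f.). Final answer: 8.656e+08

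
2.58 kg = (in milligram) 2.58e+06. Check: 1 milligram = 1e-06 kg, so 2.58 kg = 2.58 / 1e-06 = 2580000 milligram ≈ 2.58e+06 milligram (4 s.f.).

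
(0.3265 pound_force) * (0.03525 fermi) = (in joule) 5.12e-17. Check: 1 pound_force = 4.4482216 N, so 0.3265 pound_force = 0.3265 * 4.4482216 = 1.4523444 N. 1 fermi = 1e-15 m, so 0.03525 fermi = 0.03525 * 1e-15 = 3.525e-17 m. Combine: 1.4523444 N * 3.525e-17 m = 5.1195139e-17 J. 5.1195139e-17 J = 5.1195139e-17 joule ≈ 5.12e-17 joule (4 s.f.).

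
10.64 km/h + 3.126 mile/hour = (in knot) 1 km/h = 0.27777778 m/s, so 10.64 km/h = 10.64 * 0.27777778 = 2.9555556 m/s. 1 mile/hour = 0.44704 m/s, so 3.126 mile/hour = 3.126 * 0.44704 = 1.397447 m/s. Sum: 2.9555556 + 1.397447 = 4.3530026 m/s. 1 knot = 0.51444444 m/s, so 4.3530026 m/s = 4.3530026 / 0.51444444 = 8.4615601 knot ≈ 8.462 knot (4 s.f.). Final answer: 8.462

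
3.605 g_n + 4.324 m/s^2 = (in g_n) 4.046. Check: 1 g_n = 9.80665 m/s^2, so 3.605 g_n = 3.605 * 9.80665 = 35.352973 m/s^2. 4.324 m/s^2 is already in m/s^2. Sum: 35.352973 + 4.324 = 39.676973 m/s^2. 1 g_n = 9.80665 m/s^2, so 39.676973 m/s^2 = 39.676973 / 9.80665 = 4.0459253 g_n ≈ 4.046 g_n (4 s.f.).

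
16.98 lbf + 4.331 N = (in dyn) 1 lbf = 4.4482216 N, so 16.98 lbf = 16.98 * 4.4482216 = 75.530803 N. 4.331 N is already in N. Sum: 75.530803 + 4.331 = 79.861803 N. 1 dyn = 1e-05 N, so 79.861803 N = 79.861803 / 1e-05 = 7986180.3 dyn ≈ 7.986e+06 dyn (4 s.f.). Final answer: 7.986e+06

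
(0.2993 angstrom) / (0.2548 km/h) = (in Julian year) 1 angstrom = 1e-10 m, so 0.2993 angstrom = 0.2993 * 1e-10 = 2.993e-11 m. 1 km/h = 0.27777778 m/s, so 0.2548 km/h = 0.2548 * 0.27777778 = 0.070777778 m/s. Combine: 2.993e-11 m / 0.070777778 m/s = 4.2287284e-10 s. 1 Julian year = 31557600 s, so 4.2287284e-10 s = 4.2287284e-10 / 31557600 = 1.3400032e-17 Julian year ≈ 1.34e-17 Julian year (4 s.f.). Final answer: 1.34e-17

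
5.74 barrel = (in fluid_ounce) 1 barrel = 0.15898729 m^3, so 5.74 barrel = 5.74 * 0.15898729 = 0.91258707 m^3. 1 fluid_ounce = 2.957353e-05 m^3, so 0.91258707 m^3 = 0.91258707 / 2.957353e-05 = 30858.24 fluid_ounce ≈ 3.086e+04 fluid_ounce (4 s.f.). Final answer: 3.086e+04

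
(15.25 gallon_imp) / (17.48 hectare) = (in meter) 3.966e-07. Check: 1 gallon_imp = 0.00454609 m^3, so 15.25 gallon_imp = 15.25 * 0.00454609 = 0.069327872 m^3. 1 hectare = 10000 m^2, so 17.48 hectare = 17.48 * 10000 = 174800 m^2. Combine: 0.069327872 m^3 / 174800 m^2 = 3.9661254e-07 m. 3.9661254e-07 m = 3.9661254e-07 meter ≈ 3.966e-07 meter (4 s.f.).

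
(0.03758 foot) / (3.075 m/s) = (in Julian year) 1.18e-10. Check: 1 foot = 0.3048 m, so 0.03758 foot = 0.03758 * 0.3048 = 0.011454384 m. 3.075 m/s is already in m/s. Combine: 0.011454384 m / 3.075 m/s = 0.0037250029 s. 1 Julian year = 31557600 s, so 0.0037250029 s = 0.0037250029 / 31557600 = 1.1803822e-10 Julian year ≈ 1.18e-10 Julian year (4 s.f.).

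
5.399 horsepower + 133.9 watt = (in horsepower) 5.579. Check: 1 horsepower = 745.69987 W, so 5.399 horsepower = 5.399 * 745.69987 = 4026.0336 W. 133.9 watt = 133.9 W. Sum: 4026.0336 + 133.9 = 4159.9336 W. 1 horsepower = 745.69987 W, so 4159.9336 W = 4159.9336 / 745.69987 = 5.5785629 horsepower ≈ 5.579 horsepower (4 s.f.).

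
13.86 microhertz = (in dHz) 1 microhertz = 1e-06 Hz, so 13.86 microhertz = 13.86 * 1e-06 = 1.386e-05 Hz. 1 dHz = 0.1 Hz, so 1.386e-05 Hz = 1.386e-05 / 0.1 = 0.0001386 dHz. Final answer: 0.0001386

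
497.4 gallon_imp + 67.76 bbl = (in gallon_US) 1 gallon_imp = 0.00454609 m^3, so 497.4 gallon_imp = 497.4 * 0.00454609 = 2.2612252 m^3. 1 bbl = 0.15898729 m^3, so 67.76 bbl = 67.76 * 0.15898729 = 10.772979 m^3. Sum: 2.2612252 + 10.772979 = 13.034204 m^3. 1 gallon_US = 0.0037854118 m^3, so 13.034204 m^3 = 13.034204 / 0.0037854118 = 3443.2725 gallon_US ≈ 3443 gallon_US (4 s.f.). Final answer: 3443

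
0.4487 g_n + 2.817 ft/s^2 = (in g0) 1 g_n = 9.80665 m/s^2, so 0.4487 g_n = 0.4487 * 9.80665 = 4.4002439 m/s^2. 1 ft/s^2 = 0.3048 m/s^2, so 2.817 ft/s^2 = 2.817 * 0.3048 = 0.8586216 m/s^2. Sum: 4.4002439 + 0.8586216 = 5.2588655 m/s^2. 1 g0 = 9.80665 m/s^2, so 5.2588655 m/s^2 = 5.2588655 / 9.80665 = 0.53625504 g0 ≈ 0.5363 g0 (4 s.f.). Final answer: 0.5363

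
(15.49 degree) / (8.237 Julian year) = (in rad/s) 1.04e-09. Check: 1 degree = 0.017453293 rad, so 15.49 degree = 15.49 * 0.017453293 = 0.2703515 rad. 1 Julian year = 31557600 s, so 8.237 Julian year = 8.237 * 31557600 = 2.5993995e+08 s. Combine: 0.2703515 rad / 2.5993995e+08 s = 1.0400537e-09 rad/s. Result: 1.0400537e-09 rad/s ≈ 1.04e-09 rad/s (4 s.f.).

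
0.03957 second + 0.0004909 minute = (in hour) 1.917e-05. Check: 0.03957 second = 0.03957 s. 1 minute = 60 s, so 0.0004909 minute = 0.0004909 * 60 = 0.029454 s. Sum: 0.03957 + 0.029454 = 0.069024 s. 1 hour = 3600 s, so 0.069024 s = 0.069024 / 3600 = 1.9173333e-05 hour ≈ 1.917e-05 hour (4 s.f.).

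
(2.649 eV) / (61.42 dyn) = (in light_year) 7.304e-32. Check: 1 eV = 1.6021766e-19 J, so 2.649 eV = 2.649 * 1.6021766e-19 = 4.2441659e-19 J. 1 dyn = 1e-05 N, so 61.42 dyn = 61.42 * 1e-05 = 0.0006142 N. Combine: 4.2441659e-19 J / 0.0006142 N = 6.9100715e-16 m. 1 light_year = 9.4607305e+15 m, so 6.9100715e-16 m = 6.9100715e-16 / 9.4607305e+15 = 7.3039513e-32 light_year ≈ 7.304e-32 light_year (4 s.f.).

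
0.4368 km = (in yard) 477.7. Check: 1 km = 1000 m, so 0.4368 km = 0.4368 * 1000 = 436.8 m. 1 yard = 0.9144 m, so 436.8 m = 436.8 / 0.9144 = 477.69029 yard ≈ 477.7 yard (4 s.f.).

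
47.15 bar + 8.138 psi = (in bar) 1 bar = 100000 Pa, so 47.15 bar = 47.15 * 100000 = 4715000 Pa. 1 psi = 6894.7573 Pa, so 8.138 psi = 8.138 * 6894.7573 = 56109.535 Pa. Sum: 4715000 + 56109.535 = 4771109.5 Pa. 1 bar = 100000 Pa, so 4771109.5 Pa = 4771109.5 / 100000 = 47.711095 bar ≈ 47.71 bar (4 s.f.). Final answer: 47.71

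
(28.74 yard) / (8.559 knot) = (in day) 1 yard = 0.9144 m, so 28.74 yard = 28.74 * 0.9144 = 26.279856 m. 1 knot = 0.51444444 m/s, so 8.559 knot = 8.559 * 0.51444444 = 4.40313 m/s. Combine: 26.279856 m / 4.40313 m/s = 5.9684488 s. 1 day = 86400 s, so 5.9684488 s = 5.9684488 / 86400 = 6.9079269e-05 day ≈ 6.908e-05 day (4 s.f.). Final answer: 6.908e-05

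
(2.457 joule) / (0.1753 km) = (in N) 2.457 joule = 2.457 J. 1 km = 1000 m, so 0.1753 km = 0.1753 * 1000 = 175.3 m. Combine: 2.457 J / 175.3 m = 0.014015973 N. Result: 0.014015973 N ≈ 0.01402 N (4 s.f.). Final answer: 0.01402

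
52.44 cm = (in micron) 1 cm = 0.01 m, so 52.44 cm = 52.44 * 0.01 = 0.5244 m. 1 micron = 1e-06 m, so 0.5244 m = 0.5244 / 1e-06 = 524400 micron ≈ 5.244e+05 micron (4 s.f.). Final answer: 5.244e+05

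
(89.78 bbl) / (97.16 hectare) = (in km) 1.469e-08. Check: 1 bbl = 0.15898729 m^3, so 89.78 bbl = 89.78 * 0.15898729 = 14.273879 m^3. 1 hectare = 10000 m^2, so 97.16 hectare = 97.16 * 10000 = 971600 m^2. Combine: 14.273879 m^3 / 971600 m^2 = 1.4691107e-05 m. 1 km = 1000 m, so 1.4691107e-05 m = 1.4691107e-05 / 1000 = 1.4691107e-08 km ≈ 1.469e-08 km (4 s.f.).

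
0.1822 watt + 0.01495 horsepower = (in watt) 11.33. Check: 0.1822 watt = 0.1822 W. 1 horsepower = 745.69987 W, so 0.01495 horsepower = 0.01495 * 745.69987 = 11.148213 W. Sum: 0.1822 + 11.148213 = 11.330413 W. 11.330413 W = 11.330413 watt ≈ 11.33 watt (4 s.f.).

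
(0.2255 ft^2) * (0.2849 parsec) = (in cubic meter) 1.842e+14. Check: 1 ft^2 = 0.09290304 m^2, so 0.2255 ft^2 = 0.2255 * 0.09290304 = 0.020949636 m^2. 1 parsec = 3.0856776e+16 m, so 0.2849 parsec = 0.2849 * 3.0856776e+16 = 8.7910954e+15 m. Combine: 0.020949636 m^2 * 8.7910954e+15 m = 1.8417025e+14 m^3. 1.8417025e+14 m^3 = 1.8417025e+14 cubic meter ≈ 1.842e+14 cubic meter (4 s.f.).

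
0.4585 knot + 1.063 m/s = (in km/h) 1 knot = 0.51444444 m/s, so 0.4585 knot = 0.4585 * 0.51444444 = 0.23587278 m/s. 1.063 m/s is already in m/s. Sum: 0.23587278 + 1.063 = 1.2988728 m/s. 1 km/h = 0.27777778 m/s, so 1.2988728 m/s = 1.2988728 / 0.27777778 = 4.675942 km/h ≈ 4.676 km/h (4 s.f.). Final answer: 4.676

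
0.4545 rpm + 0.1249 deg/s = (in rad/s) 0.04978. Check: 1 rpm = 0.10471976 rad/s, so 0.4545 rpm = 0.4545 * 0.10471976 = 0.047595129 rad/s. 1 deg/s = 0.017453293 rad/s, so 0.1249 deg/s = 0.1249 * 0.017453293 = 0.0021799162 rad/s. Sum: 0.047595129 + 0.0021799162 = 0.049775045 rad/s. Result: 0.049775045 rad/s ≈ 0.04978 rad/s (4 s.f.).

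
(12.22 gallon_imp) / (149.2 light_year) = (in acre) 1 gallon_imp = 0.00454609 m^3, so 12.22 gallon_imp = 12.22 * 0.00454609 = 0.05555322 m^3. 1 light_year = 9.4607305e+15 m, so 149.2 light_year = 149.2 * 9.4607305e+15 = 1.411541e+18 m. Combine: 0.05555322 m^3 / 1.411541e+18 m = 3.9356434e-20 m^2. 1 acre = 4046.8564 m^2, so 3.9356434e-20 m^2 = 3.9356434e-20 / 4046.8564 = 9.7251867e-24 acre ≈ 9.725e-24 acre (4 s.f.). Final answer: 9.725e-24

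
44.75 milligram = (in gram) 1 milligram = 1e-06 kg, so 44.75 milligram = 44.75 * 1e-06 = 4.475e-05 kg. 1 gram = 0.001 kg, so 4.475e-05 kg = 4.475e-05 / 0.001 = 0.04475 gram. Final answer: 0.04475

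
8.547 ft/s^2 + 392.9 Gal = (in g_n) 1 ft/s^2 = 0.3048 m/s^2, so 8.547 ft/s^2 = 8.547 * 0.3048 = 2.6051256 m/s^2. 1 Gal = 0.01 m/s^2, so 392.9 Gal = 392.9 * 0.01 = 3.929 m/s^2. Sum: 2.6051256 + 3.929 = 6.5341256 m/s^2. 1 g_n = 9.80665 m/s^2, so 6.5341256 m/s^2 = 6.5341256 / 9.80665 = 0.66629538 g_n ≈ 0.6663 g_n (4 s.f.). Final answer: 0.6663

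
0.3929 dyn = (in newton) 3.929e-06. Check: 1 dyn = 1e-05 N, so 0.3929 dyn = 0.3929 * 1e-05 = 3.929e-06 N. 3.929e-06 N = 3.929e-06 newton.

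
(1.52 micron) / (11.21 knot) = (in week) 4.358e-13. Check: 1 micron = 1e-06 m, so 1.52 micron = 1.52 * 1e-06 = 1.52e-06 m. 1 knot = 0.51444444 m/s, so 11.21 knot = 11.21 * 0.51444444 = 5.7669222 m/s. Combine: 1.52e-06 m / 5.7669222 m/s = 2.6357213e-07 s. 1 week = 604800 s, so 2.6357213e-07 s = 2.6357213e-07 / 604800 = 4.3580049e-13 week ≈ 4.358e-13 week (4 s.f.).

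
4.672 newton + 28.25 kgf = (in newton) 4.672 newton = 4.672 N. 1 kgf = 9.80665 N, so 28.25 kgf = 28.25 * 9.80665 = 277.03786 N. Sum: 4.672 + 277.03786 = 281.70986 N. 281.70986 N = 281.70986 newton ≈ 281.7 newton (4 s.f.). Final answer: 281.7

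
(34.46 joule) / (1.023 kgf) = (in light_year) 34.46 joule = 34.46 J. 1 kgf = 9.80665 N, so 1.023 kgf = 1.023 * 9.80665 = 10.032203 N. Combine: 34.46 J / 10.032203 N = 3.4349385 m. 1 light_year = 9.4607305e+15 m, so 3.4349385 m = 3.4349385 / 9.4607305e+15 = 3.6307328e-16 light_year ≈ 3.631e-16 light_year (4 s.f.). Final answer: 3.631e-16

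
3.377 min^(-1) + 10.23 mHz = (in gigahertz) 1 min^(-1) = 0.016666667 Hz, so 3.377 min^(-1) = 3.377 * 0.016666667 = 0.056283333 Hz. 1 mHz = 0.001 Hz, so 10.23 mHz = 10.23 * 0.001 = 0.01023 Hz. Sum: 0.056283333 + 0.01023 = 0.066513333 Hz. 1 gigahertz = 1e+09 Hz, so 0.066513333 Hz = 0.066513333 / 1e+09 = 6.6513333e-11 gigahertz ≈ 6.651e-11 gigahertz (4 s.f.). Final answer: 6.651e-11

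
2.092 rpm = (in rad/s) 1 rpm = 0.10471976 rad/s, so 2.092 rpm = 2.092 * 0.10471976 = 0.21907373 rad/s. Result: 0.21907373 rad/s ≈ 0.2191 rad/s (4 s.f.). Final answer: 0.2191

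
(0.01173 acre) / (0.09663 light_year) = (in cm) 5.193e-12. Check: 1 acre = 4046.8564 m^2, so 0.01173 acre = 0.01173 * 4046.8564 = 47.469626 m^2. 1 light_year = 9.4607305e+15 m, so 0.09663 light_year = 0.09663 * 9.4607305e+15 = 9.1419039e+14 m. Combine: 47.469626 m^2 / 9.1419039e+14 m = 5.1925317e-14 m. 1 cm = 0.01 m, so 5.1925317e-14 m = 5.1925317e-14 / 0.01 = 5.1925317e-12 cm ≈ 5.193e-12 cm (4 s.f.).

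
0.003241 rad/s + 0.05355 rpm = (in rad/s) 0.008849. Check: 0.003241 rad/s is already in rad/s. 1 rpm = 0.10471976 rad/s, so 0.05355 rpm = 0.05355 * 0.10471976 = 0.0056077429 rad/s. Sum: 0.003241 + 0.0056077429 = 0.0088487429 rad/s. Result: 0.0088487429 rad/s ≈ 0.008849 rad/s (4 s.f.).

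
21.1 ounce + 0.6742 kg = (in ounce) 44.88. Check: 1 ounce = 0.028349523 kg, so 21.1 ounce = 21.1 * 0.028349523 = 0.59817494 kg. 0.6742 kg is already in kg. Sum: 0.59817494 + 0.6742 = 1.2723749 kg. 1 ounce = 0.028349523 kg, so 1.2723749 kg = 1.2723749 / 0.028349523 = 44.881705 ounce ≈ 44.88 ounce (4 s.f.).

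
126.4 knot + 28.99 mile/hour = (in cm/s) 7799. Check: 1 knot = 0.51444444 m/s, so 126.4 knot = 126.4 * 0.51444444 = 65.025778 m/s. 1 mile/hour = 0.44704 m/s, so 28.99 mile/hour = 28.99 * 0.44704 = 12.95969 m/s. Sum: 65.025778 + 12.95969 = 77.985467 m/s. 1 cm/s = 0.01 m/s, so 77.985467 m/s = 77.985467 / 0.01 = 7798.5467 cm/s ≈ 7799 cm/s (4 s.f.).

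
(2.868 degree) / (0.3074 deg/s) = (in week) 1 degree = 0.017453293 rad, so 2.868 degree = 2.868 * 0.017453293 = 0.050056043 rad. 1 deg/s = 0.017453293 rad/s, so 0.3074 deg/s = 0.3074 * 0.017453293 = 0.0053651421 rad/s. Combine: 0.050056043 rad / 0.0053651421 rad/s = 9.3298634 s. 1 week = 604800 s, so 9.3298634 s = 9.3298634 / 604800 = 1.5426361e-05 week ≈ 1.543e-05 week (4 s.f.). Final answer: 1.543e-05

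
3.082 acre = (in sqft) 1.343e+05. Check: 1 acre = 4046.8564 m^2, so 3.082 acre = 3.082 * 4046.8564 = 12472.411 m^2. 1 sqft = 0.09290304 m^2, so 12472.411 m^2 = 12472.411 / 0.09290304 = 134251.92 sqft ≈ 1.343e+05 sqft (4 s.f.).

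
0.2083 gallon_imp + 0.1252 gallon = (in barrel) 0.008937. Check: 1 gallon_imp = 0.00454609 m^3, so 0.2083 gallon_imp = 0.2083 * 0.00454609 = 0.00094695055 m^3. 1 gallon = 0.0037854118 m^3, so 0.1252 gallon = 0.1252 * 0.0037854118 = 0.00047393356 m^3. Sum: 0.00094695055 + 0.00047393356 = 0.0014208841 m^3. 1 barrel = 0.15898729 m^3, so 0.0014208841 m^3 = 0.0014208841 / 0.15898729 = 0.0089370921 barrel ≈ 0.008937 barrel (4 s.f.).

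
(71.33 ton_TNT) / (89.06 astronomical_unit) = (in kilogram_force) 0.002284. Check: 1 ton_TNT = 4.184e+09 J, so 71.33 ton_TNT = 71.33 * 4.184e+09 = 2.9844472e+11 J. 1 astronomical_unit = 1.4959787e+11 m, so 89.06 astronomical_unit = 89.06 * 1.4959787e+11 = 1.3323186e+13 m. Combine: 2.9844472e+11 J / 1.3323186e+13 m = 0.022400401 N. 1 kilogram_force = 9.80665 N, so 0.022400401 N = 0.022400401 / 9.80665 = 0.0022842052 kilogram_force ≈ 0.002284 kilogram_force (4 s.f.).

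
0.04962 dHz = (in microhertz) 4962. Check: 1 dHz = 0.1 Hz, so 0.04962 dHz = 0.04962 * 0.1 = 0.004962 Hz. 1 microhertz = 1e-06 Hz, so 0.004962 Hz = 0.004962 / 1e-06 = 4962 microhertz.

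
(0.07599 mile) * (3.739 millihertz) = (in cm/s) 1 mile = 1609.344 m, so 0.07599 mile = 0.07599 * 1609.344 = 122.29405 m. 1 millihertz = 0.001 Hz, so 3.739 millihertz = 3.739 * 0.001 = 0.003739 Hz. Combine: 122.29405 m * 0.003739 Hz = 0.45725746 m/s. 1 cm/s = 0.01 m/s, so 0.45725746 m/s = 0.45725746 / 0.01 = 45.725746 cm/s ≈ 45.73 cm/s (4 s.f.). Final answer: 45.73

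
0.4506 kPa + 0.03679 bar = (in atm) 0.04076. Check: 1 kPa = 1000 Pa, so 0.4506 kPa = 0.4506 * 1000 = 450.6 Pa. 1 bar = 100000 Pa, so 0.03679 bar = 0.03679 * 100000 = 3679 Pa. Sum: 450.6 + 3679 = 4129.6 Pa. 1 atm = 101325 Pa, so 4129.6 Pa = 4129.6 / 101325 = 0.040755983 atm ≈ 0.04076 atm (4 s.f.).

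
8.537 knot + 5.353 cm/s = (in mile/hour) 9.944. Check: 1 knot = 0.51444444 m/s, so 8.537 knot = 8.537 * 0.51444444 = 4.3918122 m/s. 1 cm/s = 0.01 m/s, so 5.353 cm/s = 5.353 * 0.01 = 0.05353 m/s. Sum: 4.3918122 + 0.05353 = 4.4453422 m/s. 1 mile/hour = 0.44704 m/s, so 4.4453422 m/s = 4.4453422 / 0.44704 = 9.9439473 mile/hour ≈ 9.944 mile/hour (4 s.f.).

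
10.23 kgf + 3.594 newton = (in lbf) 1 kgf = 9.80665 N, so 10.23 kgf = 10.23 * 9.80665 = 100.32203 N. 3.594 newton = 3.594 N. Sum: 100.32203 + 3.594 = 103.91603 N. 1 lbf = 4.4482216 N, so 103.91603 N = 103.91603 / 4.4482216 = 23.361253 lbf ≈ 23.36 lbf (4 s.f.). Final answer: 23.36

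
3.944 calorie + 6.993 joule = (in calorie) 5.615. Check: 1 calorie = 4.184 J, so 3.944 calorie = 3.944 * 4.184 = 16.501696 J. 6.993 joule = 6.993 J. Sum: 16.501696 + 6.993 = 23.494696 J. 1 calorie = 4.184 J, so 23.494696 J = 23.494696 / 4.184 = 5.6153671 calorie ≈ 5.615 calorie (4 s.f.).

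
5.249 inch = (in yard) 0.1458. Check: 1 inch = 0.0254 m, so 5.249 inch = 5.249 * 0.0254 = 0.1333246 m. 1 yard = 0.9144 m, so 0.1333246 m = 0.1333246 / 0.9144 = 0.14580556 yard ≈ 0.1458 yard (4 s.f.).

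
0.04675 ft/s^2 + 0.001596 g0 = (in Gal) 2.99. Check: 1 ft/s^2 = 0.3048 m/s^2, so 0.04675 ft/s^2 = 0.04675 * 0.3048 = 0.0142494 m/s^2. 1 g0 = 9.80665 m/s^2, so 0.001596 g0 = 0.001596 * 9.80665 = 0.015651413 m/s^2. Sum: 0.0142494 + 0.015651413 = 0.029900813 m/s^2. 1 Gal = 0.01 m/s^2, so 0.029900813 m/s^2 = 0.029900813 / 0.01 = 2.9900813 Gal ≈ 2.99 Gal (4 s.f.).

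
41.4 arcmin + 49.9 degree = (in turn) 0.1405. Check: 1 arcmin = 0.00029088821 rad, so 41.4 arcmin = 41.4 * 0.00029088821 = 0.012042772 rad. 1 degree = 0.017453293 rad, so 49.9 degree = 49.9 * 0.017453293 = 0.8709193 rad. Sum: 0.012042772 + 0.8709193 = 0.88296207 rad. 1 turn = 6.2831853 rad, so 0.88296207 rad = 0.88296207 / 6.2831853 = 0.14052778 turn ≈ 0.1405 turn (4 s.f.).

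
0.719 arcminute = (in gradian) 0.01331. Check: 1 arcminute = 0.00029088821 rad, so 0.719 arcminute = 0.719 * 0.00029088821 = 0.00020914862 rad. 1 gradian = 0.015707963 rad, so 0.00020914862 rad = 0.00020914862 / 0.015707963 = 0.013314815 gradian ≈ 0.01331 gradian (4 s.f.).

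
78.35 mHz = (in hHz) 1 mHz = 0.001 Hz, so 78.35 mHz = 78.35 * 0.001 = 0.07835 Hz. 1 hHz = 100 Hz, so 0.07835 Hz = 0.07835 / 100 = 0.0007835 hHz. Final answer: 0.0007835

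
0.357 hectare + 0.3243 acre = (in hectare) 1 hectare = 10000 m^2, so 0.357 hectare = 0.357 * 10000 = 3570 m^2. 1 acre = 4046.8564 m^2, so 0.3243 acre = 0.3243 * 4046.8564 = 1312.3955 m^2. Sum: 3570 + 1312.3955 = 4882.3955 m^2. 1 hectare = 10000 m^2, so 4882.3955 m^2 = 4882.3955 / 10000 = 0.48823955 hectare ≈ 0.4882 hectare (4 s.f.). Final answer: 0.4882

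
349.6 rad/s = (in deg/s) 1 deg/s = 0.017453293 rad/s, so 349.6 rad/s = 349.6 / 0.017453293 = 20030.605 deg/s ≈ 2.003e+04 deg/s (4 s.f.). Final answer: 2.003e+04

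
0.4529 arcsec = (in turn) 3.495e-07. Check: 1 arcsec = 4.8481368e-06 rad, so 0.4529 arcsec = 0.4529 * 4.8481368e-06 = 2.1957212e-06 rad. 1 turn = 6.2831853 rad, so 2.1957212e-06 rad = 2.1957212e-06 / 6.2831853 = 3.4945988e-07 turn ≈ 3.495e-07 turn (4 s.f.).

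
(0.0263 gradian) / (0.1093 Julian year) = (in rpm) 1.144e-09. Check: 1 gradian = 0.015707963 rad, so 0.0263 gradian = 0.0263 * 0.015707963 = 0.00041311943 rad. 1 Julian year = 31557600 s, so 0.1093 Julian year = 0.1093 * 31557600 = 3449245.7 s. Combine: 0.00041311943 rad / 3449245.7 s = 1.1977095e-10 rad/s. 1 rpm = 0.10471976 rad/s, so 1.1977095e-10 rad/s = 1.1977095e-10 / 0.10471976 = 1.1437283e-09 rpm ≈ 1.144e-09 rpm (4 s.f.).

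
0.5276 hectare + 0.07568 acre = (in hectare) 1 hectare = 10000 m^2, so 0.5276 hectare = 0.5276 * 10000 = 5276 m^2. 1 acre = 4046.8564 m^2, so 0.07568 acre = 0.07568 * 4046.8564 = 306.26609 m^2. Sum: 5276 + 306.26609 = 5582.2661 m^2. 1 hectare = 10000 m^2, so 5582.2661 m^2 = 5582.2661 / 10000 = 0.55822661 hectare ≈ 0.5582 hectare (4 s.f.). Final answer: 0.5582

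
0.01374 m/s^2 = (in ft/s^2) 1 ft/s^2 = 0.3048 m/s^2, so 0.01374 m/s^2 = 0.01374 / 0.3048 = 0.04507874 ft/s^2 ≈ 0.04508 ft/s^2 (4 s.f.). Final answer: 0.04508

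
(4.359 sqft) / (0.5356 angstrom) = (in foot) 1 sqft = 0.09290304 m^2, so 4.359 sqft = 4.359 * 0.09290304 = 0.40496435 m^2. 1 angstrom = 1e-10 m, so 0.5356 angstrom = 0.5356 * 1e-10 = 5.356e-11 m. Combine: 0.40496435 m^2 / 5.356e-11 m = 7.5609476e+09 m. 1 foot = 0.3048 m, so 7.5609476e+09 m = 7.5609476e+09 / 0.3048 = 2.4806258e+10 foot ≈ 2.481e+10 foot (4 s.f.). Final answer: 2.481e+10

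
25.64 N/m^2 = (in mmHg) 25.64 N/m^2 = 25.64 Pa. 1 mmHg = 133.32237 Pa, so 25.64 Pa = 25.64 / 133.32237 = 0.19231582 mmHg ≈ 0.1923 mmHg (4 s.f.). Final answer: 0.1923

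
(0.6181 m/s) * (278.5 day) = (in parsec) 4.82e-10. Check: 0.6181 m/s is already in m/s. 1 day = 86400 s, so 278.5 day = 278.5 * 86400 = 24062400 s. Combine: 0.6181 m/s * 24062400 s = 14872969 m. 1 parsec = 3.0856776e+16 m, so 14872969 m = 14872969 / 3.0856776e+16 = 4.8200011e-10 parsec ≈ 4.82e-10 parsec (4 s.f.).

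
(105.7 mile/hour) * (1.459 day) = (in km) 5956. Check: 1 mile/hour = 0.44704 m/s, so 105.7 mile/hour = 105.7 * 0.44704 = 47.252128 m/s. 1 day = 86400 s, so 1.459 day = 1.459 * 86400 = 126057.6 s. Combine: 47.252128 m/s * 126057.6 s = 5956489.9 m. 1 km = 1000 m, so 5956489.9 m = 5956489.9 / 1000 = 5956.4899 km ≈ 5956 km (4 s.f.).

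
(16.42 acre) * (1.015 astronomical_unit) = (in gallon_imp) 2.219e+18. Check: 1 acre = 4046.8564 m^2, so 16.42 acre = 16.42 * 4046.8564 = 66449.382 m^2. 1 astronomical_unit = 1.4959787e+11 m, so 1.015 astronomical_unit = 1.015 * 1.4959787e+11 = 1.5184184e+11 m. Combine: 66449.382 m^2 * 1.5184184e+11 m = 1.0089796e+16 m^3. 1 gallon_imp = 0.00454609 m^3, so 1.0089796e+16 m^3 = 1.0089796e+16 / 0.00454609 = 2.2194449e+18 gallon_imp ≈ 2.219e+18 gallon_imp (4 s.f.).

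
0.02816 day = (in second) 1 day = 86400 s, so 0.02816 day = 0.02816 * 86400 = 2433.024 s. 2433.024 s = 2433.024 second ≈ 2433 second (4 s.f.). Final answer: 2433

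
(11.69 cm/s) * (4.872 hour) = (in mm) 2.05e+06. Check: 1 cm/s = 0.01 m/s, so 11.69 cm/s = 11.69 * 0.01 = 0.1169 m/s. 1 hour = 3600 s, so 4.872 hour = 4.872 * 3600 = 17539.2 s. Combine: 0.1169 m/s * 17539.2 s = 2050.3325 m. 1 mm = 0.001 m, so 2050.3325 m = 2050.3325 / 0.001 = 2050332.5 mm ≈ 2.05e+06 mm (4 s.f.).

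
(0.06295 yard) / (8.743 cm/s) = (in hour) 1 yard = 0.9144 m, so 0.06295 yard = 0.06295 * 0.9144 = 0.05756148 m. 1 cm/s = 0.01 m/s, so 8.743 cm/s = 8.743 * 0.01 = 0.08743 m/s. Combine: 0.05756148 m / 0.08743 m/s = 0.65837218 s. 1 hour = 3600 s, so 0.65837218 s = 0.65837218 / 3600 = 0.00018288116 hour ≈ 0.0001829 hour (4 s.f.). Final answer: 0.0001829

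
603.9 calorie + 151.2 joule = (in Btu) 1 calorie = 4.184 J, so 603.9 calorie = 603.9 * 4.184 = 2526.7176 J. 151.2 joule = 151.2 J. Sum: 2526.7176 + 151.2 = 2677.9176 J. 1 Btu = 1055.0559 J, so 2677.9176 J = 2677.9176 / 1055.0559 = 2.5381761 Btu ≈ 2.538 Btu (4 s.f.). Final answer: 2.538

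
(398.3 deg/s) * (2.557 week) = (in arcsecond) 1 deg/s = 0.017453293 rad/s, so 398.3 deg/s = 398.3 * 0.017453293 = 6.9516464 rad/s. 1 week = 604800 s, so 2.557 week = 2.557 * 604800 = 1546473.6 s. Combine: 6.9516464 rad/s * 1546473.6 s = 10750538 rad. 1 arcsecond = 4.8481368e-06 rad, so 10750538 rad = 10750538 / 4.8481368e-06 = 2.2174576e+12 arcsecond ≈ 2.217e+12 arcsecond (4 s.f.). Final answer: 2.217e+12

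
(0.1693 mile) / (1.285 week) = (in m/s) 1 mile = 1609.344 m, so 0.1693 mile = 0.1693 * 1609.344 = 272.46194 m. 1 week = 604800 s, so 1.285 week = 1.285 * 604800 = 777168 s. Combine: 272.46194 m / 777168 s = 0.00035058306 m/s. Result: 0.00035058306 m/s ≈ 0.0003506 m/s (4 s.f.). Final answer: 0.0003506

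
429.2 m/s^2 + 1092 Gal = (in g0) 44.88. Check: 429.2 m/s^2 is already in m/s^2. 1 Gal = 0.01 m/s^2, so 1092 Gal = 1092 * 0.01 = 10.92 m/s^2. Sum: 429.2 + 10.92 = 440.12 m/s^2. 1 g0 = 9.80665 m/s^2, so 440.12 m/s^2 = 440.12 / 9.80665 = 44.87975 g0 ≈ 44.88 g0 (4 s.f.).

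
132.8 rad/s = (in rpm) 1268. Check: 1 rpm = 0.10471976 rad/s, so 132.8 rad/s = 132.8 / 0.10471976 = 1268.1466 rpm ≈ 1268 rpm (4 s.f.).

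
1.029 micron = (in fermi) 1.029e+09. Check: 1 micron = 1e-06 m, so 1.029 micron = 1.029 * 1e-06 = 1.029e-06 m. 1 fermi = 1e-15 m, so 1.029e-06 m = 1.029e-06 / 1e-15 = 1.029e+09 fermi.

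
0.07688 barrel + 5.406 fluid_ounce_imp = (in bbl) 0.07785. Check: 1 barrel = 0.15898729 m^3, so 0.07688 barrel = 0.07688 * 0.15898729 = 0.012222943 m^3. 1 fluid_ounce_imp = 2.8413063e-05 m^3, so 5.406 fluid_ounce_imp = 5.406 * 2.8413063e-05 = 0.00015360102 m^3. Sum: 0.012222943 + 0.00015360102 = 0.012376544 m^3. 1 bbl = 0.15898729 m^3, so 0.012376544 m^3 = 0.012376544 / 0.15898729 = 0.077846121 bbl ≈ 0.07785 bbl (4 s.f.).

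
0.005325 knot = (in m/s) 1 knot = 0.51444444 m/s, so 0.005325 knot = 0.005325 * 0.51444444 = 0.0027394167 m/s. Result: 0.0027394167 m/s ≈ 0.002739 m/s (4 s.f.). Final answer: 0.002739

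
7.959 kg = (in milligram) 1 milligram = 1e-06 kg, so 7.959 kg = 7.959 / 1e-06 = 7959000 milligram ≈ 7.959e+06 milligram (4 s.f.). Final answer: 7.959e+06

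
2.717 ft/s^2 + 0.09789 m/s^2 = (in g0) 0.09443. Check: 1 ft/s^2 = 0.3048 m/s^2, so 2.717 ft/s^2 = 2.717 * 0.3048 = 0.8281416 m/s^2. 0.09789 m/s^2 is already in m/s^2. Sum: 0.8281416 + 0.09789 = 0.9260316 m/s^2. 1 g0 = 9.80665 m/s^2, so 0.9260316 m/s^2 = 0.9260316 / 9.80665 = 0.094428944 g0 ≈ 0.09443 g0 (4 s.f.).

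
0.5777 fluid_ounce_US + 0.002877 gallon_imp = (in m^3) 3.016e-05. Check: 1 fluid_ounce_US = 2.957353e-05 m^3, so 0.5777 fluid_ounce_US = 0.5777 * 2.957353e-05 = 1.7084628e-05 m^3. 1 gallon_imp = 0.00454609 m^3, so 0.002877 gallon_imp = 0.002877 * 0.00454609 = 1.3079101e-05 m^3. Sum: 1.7084628e-05 + 1.3079101e-05 = 3.0163729e-05 m^3. Result: 3.0163729e-05 m^3 ≈ 3.016e-05 m^3 (4 s.f.).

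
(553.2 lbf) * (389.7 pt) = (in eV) 1 lbf = 4.4482216 N, so 553.2 lbf = 553.2 * 4.4482216 = 2460.7562 N. 1 pt = 0.00035277778 m, so 389.7 pt = 389.7 * 0.00035277778 = 0.1374775 m. Combine: 2460.7562 N * 0.1374775 m = 338.29861 J. 1 eV = 1.6021766e-19 J, so 338.29861 J = 338.29861 / 1.6021766e-19 = 2.1114938e+21 eV ≈ 2.111e+21 eV (4 s.f.). Final answer: 2.111e+21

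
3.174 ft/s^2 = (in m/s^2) 0.9674. Check: 1 ft/s^2 = 0.3048 m/s^2, so 3.174 ft/s^2 = 3.174 * 0.3048 = 0.9674352 m/s^2. Result: 0.9674352 m/s^2 ≈ 0.9674 m/s^2 (4 s.f.).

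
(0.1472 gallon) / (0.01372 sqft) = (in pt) 1 gallon = 0.0037854118 m^3, so 0.1472 gallon = 0.1472 * 0.0037854118 = 0.00055721261 m^3. 1 sqft = 0.09290304 m^2, so 0.01372 sqft = 0.01372 * 0.09290304 = 0.0012746297 m^2. Combine: 0.00055721261 m^3 / 0.0012746297 m^2 = 0.43715646 m. 1 pt = 0.00035277778 m, so 0.43715646 m = 0.43715646 / 0.00035277778 = 1239.1837 pt ≈ 1239 pt (4 s.f.). Final answer: 1239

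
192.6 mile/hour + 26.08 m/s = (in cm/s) 1.122e+04. Check: 1 mile/hour = 0.44704 m/s, so 192.6 mile/hour = 192.6 * 0.44704 = 86.099904 m/s. 26.08 m/s is already in m/s. Sum: 86.099904 + 26.08 = 112.1799 m/s. 1 cm/s = 0.01 m/s, so 112.1799 m/s = 112.1799 / 0.01 = 11217.99 cm/s ≈ 1.122e+04 cm/s (4 s.f.).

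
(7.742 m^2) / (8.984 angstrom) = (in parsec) 2.793e-07. Check: 7.742 m^2 is already in m^2. 1 angstrom = 1e-10 m, so 8.984 angstrom = 8.984 * 1e-10 = 8.984e-10 m. Combine: 7.742 m^2 / 8.984e-10 m = 8.6175423e+09 m. 1 parsec = 3.0856776e+16 m, so 8.6175423e+09 m = 8.6175423e+09 / 3.0856776e+16 = 2.7927553e-07 parsec ≈ 2.793e-07 parsec (4 s.f.).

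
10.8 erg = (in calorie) 2.581e-07. Check: 1 erg = 1e-07 J, so 10.8 erg = 10.8 * 1e-07 = 1.08e-06 J. 1 calorie = 4.184 J, so 1.08e-06 J = 1.08e-06 / 4.184 = 2.581262e-07 calorie ≈ 2.581e-07 calorie (4 s.f.).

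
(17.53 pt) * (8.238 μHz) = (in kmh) 1.834e-07. Check: 1 pt = 0.00035277778 m, so 17.53 pt = 17.53 * 0.00035277778 = 0.0061841944 m. 1 μHz = 1e-06 Hz, so 8.238 μHz = 8.238 * 1e-06 = 8.238e-06 Hz. Combine: 0.0061841944 m * 8.238e-06 Hz = 5.0945394e-08 m/s. 1 kmh = 0.27777778 m/s, so 5.0945394e-08 m/s = 5.0945394e-08 / 0.27777778 = 1.8340342e-07 kmh ≈ 1.834e-07 kmh (4 s.f.).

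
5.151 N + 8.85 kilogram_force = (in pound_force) 20.67. Check: 5.151 N is already in N. 1 kilogram_force = 9.80665 N, so 8.85 kilogram_force = 8.85 * 9.80665 = 86.788852 N. Sum: 5.151 + 86.788852 = 91.939852 N. 1 pound_force = 4.4482216 N, so 91.939852 N = 91.939852 / 4.4482216 = 20.668901 pound_force ≈ 20.67 pound_force (4 s.f.).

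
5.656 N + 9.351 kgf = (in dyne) 9.736e+06. Check: 5.656 N is already in N. 1 kgf = 9.80665 N, so 9.351 kgf = 9.351 * 9.80665 = 91.701984 N. Sum: 5.656 + 91.701984 = 97.357984 N. 1 dyne = 1e-05 N, so 97.357984 N = 97.357984 / 1e-05 = 9735798.4 dyne ≈ 9.736e+06 dyne (4 s.f.).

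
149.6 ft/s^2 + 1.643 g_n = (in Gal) 1 ft/s^2 = 0.3048 m/s^2, so 149.6 ft/s^2 = 149.6 * 0.3048 = 45.59808 m/s^2. 1 g_n = 9.80665 m/s^2, so 1.643 g_n = 1.643 * 9.80665 = 16.112326 m/s^2. Sum: 45.59808 + 16.112326 = 61.710406 m/s^2. 1 Gal = 0.01 m/s^2, so 61.710406 m/s^2 = 61.710406 / 0.01 = 6171.0406 Gal ≈ 6171 Gal (4 s.f.). Final answer: 6171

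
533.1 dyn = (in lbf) 1 dyn = 1e-05 N, so 533.1 dyn = 533.1 * 1e-05 = 0.005331 N. 1 lbf = 4.4482216 N, so 0.005331 N = 0.005331 / 4.4482216 = 0.0011984565 lbf ≈ 0.001198 lbf (4 s.f.). Final answer: 0.001198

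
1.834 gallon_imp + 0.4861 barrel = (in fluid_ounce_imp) 3013. Check: 1 gallon_imp = 0.00454609 m^3, so 1.834 gallon_imp = 1.834 * 0.00454609 = 0.0083375291 m^3. 1 barrel = 0.15898729 m^3, so 0.4861 barrel = 0.4861 * 0.15898729 = 0.077283724 m^3. Sum: 0.0083375291 + 0.077283724 = 0.085621253 m^3. 1 fluid_ounce_imp = 2.8413063e-05 m^3, so 0.085621253 m^3 = 0.085621253 / 2.8413063e-05 = 3013.4468 fluid_ounce_imp ≈ 3013 fluid_ounce_imp (4 s.f.).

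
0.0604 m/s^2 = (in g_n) 1 g_n = 9.80665 m/s^2, so 0.0604 m/s^2 = 0.0604 / 9.80665 = 0.0061590859 g_n ≈ 0.006159 g_n (4 s.f.). Final answer: 0.006159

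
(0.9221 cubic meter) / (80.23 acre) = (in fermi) 0.9221 cubic meter = 0.9221 m^3. 1 acre = 4046.8564 m^2, so 80.23 acre = 80.23 * 4046.8564 = 324679.29 m^2. Combine: 0.9221 m^3 / 324679.29 m^2 = 2.8400333e-06 m. 1 fermi = 1e-15 m, so 2.8400333e-06 m = 2.8400333e-06 / 1e-15 = 2.8400333e+09 fermi ≈ 2.84e+09 fermi (4 s.f.). Final answer: 2.84e+09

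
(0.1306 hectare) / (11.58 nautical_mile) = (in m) 0.0609. Check: 1 hectare = 10000 m^2, so 0.1306 hectare = 0.1306 * 10000 = 1306 m^2. 1 nautical_mile = 1852 m, so 11.58 nautical_mile = 11.58 * 1852 = 21446.16 m. Combine: 1306 m^2 / 21446.16 m = 0.060896683 m. Result: 0.060896683 m ≈ 0.0609 m (4 s.f.).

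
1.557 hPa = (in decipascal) 1 hPa = 100 Pa, so 1.557 hPa = 1.557 * 100 = 155.7 Pa. 1 decipascal = 0.1 Pa, so 155.7 Pa = 155.7 / 0.1 = 1557 decipascal. Final answer: 1557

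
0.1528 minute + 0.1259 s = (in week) 1.537e-05. Check: 1 minute = 60 s, so 0.1528 minute = 0.1528 * 60 = 9.168 s. 0.1259 s is already in s. Sum: 9.168 + 0.1259 = 9.2939 s. 1 week = 604800 s, so 9.2939 s = 9.2939 / 604800 = 1.5366898e-05 week ≈ 1.537e-05 week (4 s.f.).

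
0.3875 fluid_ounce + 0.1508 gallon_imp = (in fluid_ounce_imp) 1 fluid_ounce = 2.957353e-05 m^3, so 0.3875 fluid_ounce = 0.3875 * 2.957353e-05 = 1.1459743e-05 m^3. 1 gallon_imp = 0.00454609 m^3, so 0.1508 gallon_imp = 0.1508 * 0.00454609 = 0.00068555037 m^3. Sum: 1.1459743e-05 + 0.00068555037 = 0.00069701011 m^3. 1 fluid_ounce_imp = 2.8413063e-05 m^3, so 0.00069701011 m^3 = 0.00069701011 / 2.8413063e-05 = 24.531327 fluid_ounce_imp ≈ 24.53 fluid_ounce_imp (4 s.f.). Final answer: 24.53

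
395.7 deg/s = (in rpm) 1 deg/s = 0.017453293 rad/s, so 395.7 deg/s = 395.7 * 0.017453293 = 6.9062679 rad/s. 1 rpm = 0.10471976 rad/s, so 6.9062679 rad/s = 6.9062679 / 0.10471976 = 65.95 rpm. Final answer: 65.95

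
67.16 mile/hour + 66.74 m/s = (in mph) 216.5. Check: 1 mile/hour = 0.44704 m/s, so 67.16 mile/hour = 67.16 * 0.44704 = 30.023206 m/s. 66.74 m/s is already in m/s. Sum: 30.023206 + 66.74 = 96.763206 m/s. 1 mph = 0.44704 m/s, so 96.763206 m/s = 96.763206 / 0.44704 = 216.45313 mph ≈ 216.5 mph (4 s.f.).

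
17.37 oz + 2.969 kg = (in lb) 1 oz = 0.028349523 kg, so 17.37 oz = 17.37 * 0.028349523 = 0.49243122 kg. 2.969 kg is already in kg. Sum: 0.49243122 + 2.969 = 3.4614312 kg. 1 lb = 0.45359237 kg, so 3.4614312 kg = 3.4614312 / 0.45359237 = 7.6311496 lb ≈ 7.631 lb (4 s.f.). Final answer: 7.631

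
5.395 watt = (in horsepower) 0.007235. Check: 5.395 watt = 5.395 W. 1 horsepower = 745.69987 W, so 5.395 W = 5.395 / 745.69987 = 0.0072348142 horsepower ≈ 0.007235 horsepower (4 s.f.).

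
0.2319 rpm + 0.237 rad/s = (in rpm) 1 rpm = 0.10471976 rad/s, so 0.2319 rpm = 0.2319 * 0.10471976 = 0.024284511 rad/s. 0.237 rad/s is already in rad/s. Sum: 0.024284511 + 0.237 = 0.26128451 rad/s. 1 rpm = 0.10471976 rad/s, so 0.26128451 rad/s = 0.26128451 / 0.10471976 = 2.4950833 rpm ≈ 2.495 rpm (4 s.f.). Final answer: 2.495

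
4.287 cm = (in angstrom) 4.287e+08. Check: 1 cm = 0.01 m, so 4.287 cm = 4.287 * 0.01 = 0.04287 m. 1 angstrom = 1e-10 m, so 0.04287 m = 0.04287 / 1e-10 = 4.287e+08 angstrom.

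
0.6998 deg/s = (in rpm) 1 deg/s = 0.017453293 rad/s, so 0.6998 deg/s = 0.6998 * 0.017453293 = 0.012213814 rad/s. 1 rpm = 0.10471976 rad/s, so 0.012213814 rad/s = 0.012213814 / 0.10471976 = 0.11663333 rpm ≈ 0.1166 rpm (4 s.f.). Final answer: 0.1166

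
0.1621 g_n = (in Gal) 1 g_n = 9.80665 m/s^2, so 0.1621 g_n = 0.1621 * 9.80665 = 1.589658 m/s^2. 1 Gal = 0.01 m/s^2, so 1.589658 m/s^2 = 1.589658 / 0.01 = 158.9658 Gal ≈ 159 Gal (4 s.f.). Final answer: 159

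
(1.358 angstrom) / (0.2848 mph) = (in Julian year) 3.38e-17. Check: 1 angstrom = 1e-10 m, so 1.358 angstrom = 1.358 * 1e-10 = 1.358e-10 m. 1 mph = 0.44704 m/s, so 0.2848 mph = 0.2848 * 0.44704 = 0.12731699 m/s. Combine: 1.358e-10 m / 0.12731699 m/s = 1.066629e-09 s. 1 Julian year = 31557600 s, so 1.066629e-09 s = 1.066629e-09 / 31557600 = 3.3799434e-17 Julian year ≈ 3.38e-17 Julian year (4 s.f.).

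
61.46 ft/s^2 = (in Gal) 1 ft/s^2 = 0.3048 m/s^2, so 61.46 ft/s^2 = 61.46 * 0.3048 = 18.733008 m/s^2. 1 Gal = 0.01 m/s^2, so 18.733008 m/s^2 = 18.733008 / 0.01 = 1873.3008 Gal ≈ 1873 Gal (4 s.f.). Final answer: 1873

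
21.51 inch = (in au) 3.652e-12. Check: 1 inch = 0.0254 m, so 21.51 inch = 21.51 * 0.0254 = 0.546354 m. 1 au = 1.4959787e+11 m, so 0.546354 m = 0.546354 / 1.4959787e+11 = 3.6521509e-12 au ≈ 3.652e-12 au (4 s.f.).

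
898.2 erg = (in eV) 1 erg = 1e-07 J, so 898.2 erg = 898.2 * 1e-07 = 8.982e-05 J. 1 eV = 1.6021766e-19 J, so 8.982e-05 J = 8.982e-05 / 1.6021766e-19 = 5.6061235e+14 eV ≈ 5.606e+14 eV (4 s.f.). Final answer: 5.606e+14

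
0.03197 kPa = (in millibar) 1 kPa = 1000 Pa, so 0.03197 kPa = 0.03197 * 1000 = 31.97 Pa. 1 millibar = 100 Pa, so 31.97 Pa = 31.97 / 100 = 0.3197 millibar. Final answer: 0.3197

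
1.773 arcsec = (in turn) 1.368e-06. Check: 1 arcsec = 4.8481368e-06 rad, so 1.773 arcsec = 1.773 * 4.8481368e-06 = 8.5957466e-06 rad. 1 turn = 6.2831853 rad, so 8.5957466e-06 rad = 8.5957466e-06 / 6.2831853 = 1.3680556e-06 turn ≈ 1.368e-06 turn (4 s.f.).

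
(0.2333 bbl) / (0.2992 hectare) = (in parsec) 4.018e-22. Check: 1 bbl = 0.15898729 m^3, so 0.2333 bbl = 0.2333 * 0.15898729 = 0.037091736 m^3. 1 hectare = 10000 m^2, so 0.2992 hectare = 0.2992 * 10000 = 2992 m^2. Combine: 0.037091736 m^3 / 2992 m^2 = 1.2396971e-05 m. 1 parsec = 3.0856776e+16 m, so 1.2396971e-05 m = 1.2396971e-05 / 3.0856776e+16 = 4.0175845e-22 parsec ≈ 4.018e-22 parsec (4 s.f.).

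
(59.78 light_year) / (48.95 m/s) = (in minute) 1 light_year = 9.4607305e+15 m, so 59.78 light_year = 59.78 * 9.4607305e+15 = 5.6556247e+17 m. 48.95 m/s is already in m/s. Combine: 5.6556247e+17 m / 48.95 m/s = 1.1553881e+16 s. 1 minute = 60 s, so 1.1553881e+16 s = 1.1553881e+16 / 60 = 1.9256468e+14 minute ≈ 1.926e+14 minute (4 s.f.). Final answer: 1.926e+14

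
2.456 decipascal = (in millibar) 0.002456. Check: 1 decipascal = 0.1 Pa, so 2.456 decipascal = 2.456 * 0.1 = 0.2456 Pa. 1 millibar = 100 Pa, so 0.2456 Pa = 0.2456 / 100 = 0.002456 millibar.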